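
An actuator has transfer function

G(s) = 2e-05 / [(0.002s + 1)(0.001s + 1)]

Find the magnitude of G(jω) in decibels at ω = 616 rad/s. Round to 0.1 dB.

-99.4 dB

At ω = 616 rad/s:
pole (1 + j616·0.002) = 1 + j1.232 → |·| ≈ 1.5868, ∠ ≈ 50.93°
pole (1 + j616·0.001) = 1 + j0.616 → |·| ≈ 1.1745, ∠ ≈ 31.63°
|G| = 2e-05 · 1 / (1.5868 · 1.1745) ≈ 1.0731e-05
Gain = 20 log₁₀(1.0731e-05) ≈ -99.39 dB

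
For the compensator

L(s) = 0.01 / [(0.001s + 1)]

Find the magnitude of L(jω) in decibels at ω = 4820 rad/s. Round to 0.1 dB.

-53.8 dB

At ω = 4820 rad/s:
pole (1 + j4820·0.001) = 1 + j4.82 → |·| ≈ 4.9226, ∠ ≈ 78.28°
|L| = 0.01 · 1 / (4.9226) ≈ 0.0020314
Gain = 20 log₁₀(0.0020314) ≈ -53.84 dB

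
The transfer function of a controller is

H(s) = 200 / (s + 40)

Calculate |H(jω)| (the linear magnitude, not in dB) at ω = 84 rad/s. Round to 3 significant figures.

Substitute s = j84:
Numerator: 200 = 200 + j0
Denominator: (j84) + 40 = 40 + j84
|N| = √(200² + 0²) ≈ 200, ∠N ≈ 0.00°
|D| = √(40² + 84²) ≈ 93.038, ∠D ≈ 64.54°
|H| = 200 / 93.038 ≈ 2.1497

2.15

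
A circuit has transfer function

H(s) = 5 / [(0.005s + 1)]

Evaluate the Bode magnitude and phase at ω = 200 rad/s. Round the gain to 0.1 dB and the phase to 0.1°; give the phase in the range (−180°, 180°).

At ω = 200 rad/s:
pole (1 + j200·0.005) = 1 + j1 → |·| ≈ 1.4142, ∠ ≈ 45.00°
|H| = 5 · 1 / (1.4142) ≈ 3.5356
Gain = 20 log₁₀(3.5356) ≈ 10.97 dB
∠H = (0°) − (45.00°) = -45.00°

11.0 dB, -45.0°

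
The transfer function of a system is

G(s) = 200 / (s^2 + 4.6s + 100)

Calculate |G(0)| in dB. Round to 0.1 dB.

6.0 dB

G(0) = 200 / 100 = 2
20 log₁₀(2) ≈ 6.02 dB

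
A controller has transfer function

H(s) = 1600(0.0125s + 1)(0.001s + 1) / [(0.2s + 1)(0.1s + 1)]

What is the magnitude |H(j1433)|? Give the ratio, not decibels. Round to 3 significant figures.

1.22

At ω = 1433 rad/s:
zero (1 + j1433·0.0125) = 1 + j17.9125 → |·| ≈ 17.94, ∠ ≈ 86.80°
zero (1 + j1433·0.001) = 1 + j1.433 → |·| ≈ 1.7474, ∠ ≈ 55.09°
pole (1 + j1433·0.2) = 1 + j286.6 → |·| ≈ 286.6, ∠ ≈ 89.80°
pole (1 + j1433·0.1) = 1 + j143.3 → |·| ≈ 143.3, ∠ ≈ 89.60°
|H| = 1600 · 17.94 · 1.7474 / (286.6 · 143.3) ≈ 1.2213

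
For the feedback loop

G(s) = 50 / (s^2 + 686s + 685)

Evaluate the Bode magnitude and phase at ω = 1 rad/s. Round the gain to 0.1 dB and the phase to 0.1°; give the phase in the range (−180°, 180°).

Substitute s = j1:
Numerator: 50 = 50 + j0
Denominator: (j1)^2 + 686(j1) + 685 = 684 + j686
|N| = √(50² + 0²) ≈ 50, ∠N ≈ 0.00°
|D| = √(684² + 686²) ≈ 968.74, ∠D ≈ 45.08°
|G| = 50 / 968.74 ≈ 0.051613
Gain = 20 log₁₀(0.051613) ≈ -25.74 dB
∠G = 0.00° − 45.08° = -45.08°

-25.7 dB, -45.1°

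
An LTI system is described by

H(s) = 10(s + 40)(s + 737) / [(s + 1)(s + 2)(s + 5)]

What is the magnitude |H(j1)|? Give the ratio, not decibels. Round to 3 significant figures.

At s = jω = j1:
zero (s+40): 40 + j1 → |·| = √(40²+1²) = √1601 ≈ 40.012, ∠ = arctan(1/40) ≈ 1.43°
zero (s+737): 737 + j1 → |·| = √(737²+1²) = √543170 ≈ 737, ∠ = arctan(1/737) ≈ 0.08°
pole (s+1): 1 + j1 → |·| = √(1²+1²) = √2 ≈ 1.4142, ∠ = arctan(1/1) ≈ 45.00°
pole (s+2): 2 + j1 → |·| = √(2²+1²) = √5 ≈ 2.2361, ∠ = arctan(1/2) ≈ 26.57°
pole (s+5): 5 + j1 → |·| = √(5²+1²) = √26 ≈ 5.099, ∠ = arctan(1/5) ≈ 11.31°
|H| = 10 · 29489 / 16.125 ≈ 18288

1.83e+04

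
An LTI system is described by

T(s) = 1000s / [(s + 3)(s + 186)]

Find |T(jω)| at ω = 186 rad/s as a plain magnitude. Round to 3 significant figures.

3.80

At s = jω = j186:
zero at origin: s = j186 → |·| = 186, ∠ = 90.00°
pole (s+3): 3 + j186 → |·| = √(3²+186²) = √34605 ≈ 186.02, ∠ = arctan(186/3) ≈ 89.08°
pole (s+186): 186 + j186 → |·| = √(186²+186²) = √69192 ≈ 263.04, ∠ = arctan(186/186) ≈ 45.00°
|T| = 1000 · 186 / 48931 ≈ 3.8013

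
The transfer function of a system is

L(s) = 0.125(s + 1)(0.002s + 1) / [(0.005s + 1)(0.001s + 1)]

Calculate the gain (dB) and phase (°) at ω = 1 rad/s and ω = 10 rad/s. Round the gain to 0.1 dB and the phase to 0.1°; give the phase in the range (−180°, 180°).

At ω = 1 rad/s:
zero (1 + j1·1) = 1 + j1 → |·| ≈ 1.4142, ∠ ≈ 45.00°
zero (1 + j1·0.002) = 1 + j0.002 → |·| ≈ 1, ∠ ≈ 0.11°
pole (1 + j1·0.005) = 1 + j0.005 → |·| ≈ 1, ∠ ≈ 0.29°
pole (1 + j1·0.001) = 1 + j0.001 → |·| ≈ 1, ∠ ≈ 0.06°
|L| = 0.125 · 1.4142 · 1 / (1 · 1) ≈ 0.17677
Gain = 20 log₁₀(0.17677) ≈ -15.05 dB
∠L = (45.00° + 0.11°) − (0.29° + 0.06°) = 44.76°

At ω = 10 rad/s:
zero (1 + j10·1) = 1 + j10 → |·| ≈ 10.05, ∠ ≈ 84.29°
zero (1 + j10·0.002) = 1 + j0.02 → |·| ≈ 1.0002, ∠ ≈ 1.15°
pole (1 + j10·0.005) = 1 + j0.05 → |·| ≈ 1.0012, ∠ ≈ 2.86°
pole (1 + j10·0.001) = 1 + j0.01 → |·| ≈ 1, ∠ ≈ 0.57°
|L| = 0.125 · 10.05 · 1.0002 / (1.0012 · 1) ≈ 1.255
Gain = 20 log₁₀(1.255) ≈ 1.97 dB
∠L = (84.29° + 1.15°) − (2.86° + 0.57°) = 82.01°

ω = 1: -15.1 dB, 44.8°; ω = 10: 2.0 dB, 82.0°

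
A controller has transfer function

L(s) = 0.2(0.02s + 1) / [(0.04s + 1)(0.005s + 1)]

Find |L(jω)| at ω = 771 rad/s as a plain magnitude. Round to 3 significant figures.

0.0251

At ω = 771 rad/s:
zero (1 + j771·0.02) = 1 + j15.42 → |·| ≈ 15.452, ∠ ≈ 86.29°
pole (1 + j771·0.04) = 1 + j30.84 → |·| ≈ 30.856, ∠ ≈ 88.14°
pole (1 + j771·0.005) = 1 + j3.855 → |·| ≈ 3.9826, ∠ ≈ 75.46°
|L| = 0.2 · 15.452 / (30.856 · 3.9826) ≈ 0.025148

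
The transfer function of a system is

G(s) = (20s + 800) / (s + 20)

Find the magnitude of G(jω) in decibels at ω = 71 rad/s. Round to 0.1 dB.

26.9 dB

Substitute s = j71:
Numerator: 20(j71) + 800 = 800 + j1420
Denominator: (j71) + 20 = 20 + j71
|N| = √(800² + 1420²) ≈ 1629.8, ∠N ≈ 60.60°
|D| = √(20² + 71²) ≈ 73.763, ∠D ≈ 74.27°
|G| = 1629.8 / 73.763 ≈ 22.095
Gain = 20 log₁₀(22.095) ≈ 26.89 dB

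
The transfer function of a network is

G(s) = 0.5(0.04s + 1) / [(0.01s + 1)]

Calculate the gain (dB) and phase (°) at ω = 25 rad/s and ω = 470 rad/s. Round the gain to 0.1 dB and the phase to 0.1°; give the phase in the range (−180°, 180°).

ω = 25: -3.3 dB, 31.0°; ω = 470: 5.8 dB, 9.0°

At ω = 25 rad/s:
zero (1 + j25·0.04) = 1 + j1 → |·| ≈ 1.4142, ∠ ≈ 45.00°
pole (1 + j25·0.01) = 1 + j0.25 → |·| ≈ 1.0308, ∠ ≈ 14.04°
|G| = 0.5 · 1.4142 / (1.0308) ≈ 0.68597
Gain = 20 log₁₀(0.68597) ≈ -3.27 dB
∠G = (45.00°) − (14.04°) = 30.96°

At ω = 470 rad/s:
zero (1 + j470·0.04) = 1 + j18.8 → |·| ≈ 18.827, ∠ ≈ 86.96°
pole (1 + j470·0.01) = 1 + j4.7 → |·| ≈ 4.8052, ∠ ≈ 77.99°
|G| = 0.5 · 18.827 / (4.8052) ≈ 1.959
Gain = 20 log₁₀(1.959) ≈ 5.84 dB
∠G = (86.96°) − (77.99°) = 8.97°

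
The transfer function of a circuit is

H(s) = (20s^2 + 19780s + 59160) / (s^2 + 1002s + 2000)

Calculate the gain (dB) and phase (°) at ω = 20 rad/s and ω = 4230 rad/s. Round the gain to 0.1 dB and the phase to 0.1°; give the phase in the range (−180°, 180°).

ω = 20: 26.0 dB, -2.8°; ω = 4230: 26.0 dB, 0.2°

Substitute s = j20:
Numerator: 20(j20)^2 + 19780(j20) + 59160 = 51160 + j395600
Denominator: (j20)^2 + 1002(j20) + 2000 = 1600 + j20040
|N| = √(51160² + 395600²) ≈ 3.9889e+05, ∠N ≈ 82.63°
|D| = √(1600² + 20040²) ≈ 20104, ∠D ≈ 85.44°
|H| = 3.9889e+05 / 20104 ≈ 19.841
Gain = 20 log₁₀(19.841) ≈ 25.95 dB
∠H = 82.63° − 85.44° = -2.81°

Substitute s = j4230:
Numerator: 20(j4230)^2 + 19780(j4230) + 59160 = -357798840 + j83669400
Denominator: (j4230)^2 + 1002(j4230) + 2000 = -17890900 + j4238460
|N| = √(357798840² + 83669400²) ≈ 3.6745e+08, ∠N ≈ 166.84°
|D| = √(17890900² + 4238460²) ≈ 1.8386e+07, ∠D ≈ 166.67°
|H| = 3.6745e+08 / 1.8386e+07 ≈ 19.985
Gain = 20 log₁₀(19.985) ≈ 26.01 dB
∠H = 166.84° − 166.67° = 0.17°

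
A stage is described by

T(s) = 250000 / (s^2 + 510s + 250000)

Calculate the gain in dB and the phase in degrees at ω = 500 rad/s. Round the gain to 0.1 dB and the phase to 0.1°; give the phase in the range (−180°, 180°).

At s = jω = j500:
quadratic: (j500)² + 510·j500 + 250000 = 0 + j255000 → |·| ≈ 2.55e+05, ∠ ≈ 90.00°
|T| = 250000 / 2.55e+05 ≈ 0.98039
Gain = 20 log₁₀(0.98039) ≈ -0.17 dB
∠T = 0.00° − 90.00° = -90.00°

-0.2 dB, -90.0°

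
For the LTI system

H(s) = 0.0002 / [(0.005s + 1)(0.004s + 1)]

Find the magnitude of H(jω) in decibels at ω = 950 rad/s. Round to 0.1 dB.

At ω = 950 rad/s:
pole (1 + j950·0.005) = 1 + j4.75 → |·| ≈ 4.8541, ∠ ≈ 78.11°
pole (1 + j950·0.004) = 1 + j3.8 → |·| ≈ 3.9294, ∠ ≈ 75.26°
|H| = 0.0002 · 1 / (4.8541 · 3.9294) ≈ 1.0486e-05
Gain = 20 log₁₀(1.0486e-05) ≈ -99.59 dB

-99.6 dB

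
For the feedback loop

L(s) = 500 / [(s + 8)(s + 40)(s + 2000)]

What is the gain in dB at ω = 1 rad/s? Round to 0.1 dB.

At s = jω = j1:
pole (s+8): 8 + j1 → |·| = √(8²+1²) = √65 ≈ 8.0623, ∠ = arctan(1/8) ≈ 7.13°
pole (s+40): 40 + j1 → |·| = √(40²+1²) = √1601 ≈ 40.012, ∠ = arctan(1/40) ≈ 1.43°
pole (s+2000): 2000 + j1 → |·| = √(2000²+1²) = √4000001 ≈ 2000, ∠ = arctan(1/2000) ≈ 0.03°
|L| = 500 / 6.4518e+05 ≈ 0.00077498
Gain = 20 log₁₀(0.00077498) ≈ -62.21 dB

-62.2 dB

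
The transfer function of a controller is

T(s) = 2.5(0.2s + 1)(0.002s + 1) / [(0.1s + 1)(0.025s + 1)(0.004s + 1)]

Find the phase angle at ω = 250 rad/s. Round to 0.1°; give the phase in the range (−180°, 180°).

At ω = 250 rad/s:
zero (1 + j250·0.2) = 1 + j50 → |·| ≈ 50.01, ∠ ≈ 88.85°
zero (1 + j250·0.002) = 1 + j0.5 → |·| ≈ 1.118, ∠ ≈ 26.57°
pole (1 + j250·0.1) = 1 + j25 → |·| ≈ 25.02, ∠ ≈ 87.71°
pole (1 + j250·0.025) = 1 + j6.25 → |·| ≈ 6.3295, ∠ ≈ 80.91°
pole (1 + j250·0.004) = 1 + j1 → |·| ≈ 1.4142, ∠ ≈ 45.00°
∠T = (88.85° + 26.57°) − (87.71° + 80.91° + 45.00°) = -98.20°

-98.2°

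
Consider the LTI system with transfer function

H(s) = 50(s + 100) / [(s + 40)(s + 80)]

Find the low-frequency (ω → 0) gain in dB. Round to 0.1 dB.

H(0) = 50·100 / (40·80) = 1.5625
20 log₁₀(1.5625) ≈ 3.88 dB

3.9 dB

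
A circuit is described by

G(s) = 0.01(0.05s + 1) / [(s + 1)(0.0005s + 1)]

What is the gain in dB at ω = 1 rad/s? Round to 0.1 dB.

At ω = 1 rad/s:
zero (1 + j1·0.05) = 1 + j0.05 → |·| ≈ 1.0012, ∠ ≈ 2.86°
pole (1 + j1·1) = 1 + j1 → |·| ≈ 1.4142, ∠ ≈ 45.00°
pole (1 + j1·0.0005) = 1 + j0.0005 → |·| ≈ 1, ∠ ≈ 0.03°
|G| = 0.01 · 1.0012 / (1.4142 · 1) ≈ 0.0070796
Gain = 20 log₁₀(0.0070796) ≈ -43.00 dB

-43.0 dB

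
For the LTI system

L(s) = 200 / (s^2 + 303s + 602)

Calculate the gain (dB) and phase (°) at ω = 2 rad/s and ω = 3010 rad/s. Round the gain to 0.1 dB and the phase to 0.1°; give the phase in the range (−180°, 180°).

ω = 2: -12.6 dB, -45.4°; ω = 3010: -93.2 dB, -174.3°

Substitute s = j2:
Numerator: 200 = 200 + j0
Denominator: (j2)^2 + 303(j2) + 602 = 598 + j606
|N| = √(200² + 0²) ≈ 200, ∠N ≈ 0.00°
|D| = √(598² + 606²) ≈ 851.38, ∠D ≈ 45.38°
|L| = 200 / 851.38 ≈ 0.23491
Gain = 20 log₁₀(0.23491) ≈ -12.58 dB
∠L = 0.00° − 45.38° = -45.38°

Substitute s = j3010:
Numerator: 200 = 200 + j0
Denominator: (j3010)^2 + 303(j3010) + 602 = -9059498 + j912030
|N| = √(200² + 0²) ≈ 200, ∠N ≈ 0.00°
|D| = √(9059498² + 912030²) ≈ 9.1053e+06, ∠D ≈ 174.25°
|L| = 200 / 9.1053e+06 ≈ 2.1965e-05
Gain = 20 log₁₀(2.1965e-05) ≈ -93.17 dB
∠L = 0.00° − 174.25° = -174.25°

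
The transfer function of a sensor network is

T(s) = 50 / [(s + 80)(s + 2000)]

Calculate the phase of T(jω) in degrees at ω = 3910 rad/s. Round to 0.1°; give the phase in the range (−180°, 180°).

At s = jω = j3910:
pole (s+80): 80 + j3910 → |·| = √(80²+3910²) = √15294500 ≈ 3910.8, ∠ = arctan(3910/80) ≈ 88.83°
pole (s+2000): 2000 + j3910 → |·| = √(2000²+3910²) = √19288100 ≈ 4391.8, ∠ = arctan(3910/2000) ≈ 62.91°
∠T = 0.00° − 151.74° = -151.74°

-151.7°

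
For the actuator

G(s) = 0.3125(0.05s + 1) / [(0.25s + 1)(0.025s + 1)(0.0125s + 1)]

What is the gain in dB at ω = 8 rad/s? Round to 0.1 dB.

-16.7 dB

At ω = 8 rad/s:
zero (1 + j8·0.05) = 1 + j0.4 → |·| ≈ 1.077, ∠ ≈ 21.80°
pole (1 + j8·0.25) = 1 + j2 → |·| ≈ 2.2361, ∠ ≈ 63.43°
pole (1 + j8·0.025) = 1 + j0.2 → |·| ≈ 1.0198, ∠ ≈ 11.31°
pole (1 + j8·0.0125) = 1 + j0.1 → |·| ≈ 1.005, ∠ ≈ 5.71°
|G| = 0.3125 · 1.077 / (2.2361 · 1.0198 · 1.005) ≈ 0.14686
Gain = 20 log₁₀(0.14686) ≈ -16.66 dB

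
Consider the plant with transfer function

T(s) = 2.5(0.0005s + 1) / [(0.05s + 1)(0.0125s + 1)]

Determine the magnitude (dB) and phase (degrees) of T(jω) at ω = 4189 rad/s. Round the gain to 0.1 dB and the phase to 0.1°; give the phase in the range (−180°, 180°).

At ω = 4189 rad/s:
zero (1 + j4189·0.0005) = 1 + j2.0945 → |·| ≈ 2.321, ∠ ≈ 64.48°
pole (1 + j4189·0.05) = 1 + j209.45 → |·| ≈ 209.45, ∠ ≈ 89.73°
pole (1 + j4189·0.0125) = 1 + j52.3625 → |·| ≈ 52.372, ∠ ≈ 88.91°
|T| = 2.5 · 2.321 / (209.45 · 52.372) ≈ 0.00052898
Gain = 20 log₁₀(0.00052898) ≈ -65.53 dB
∠T = (64.48°) − (89.73° + 88.91°) = -114.16°

-65.5 dB, -114.2°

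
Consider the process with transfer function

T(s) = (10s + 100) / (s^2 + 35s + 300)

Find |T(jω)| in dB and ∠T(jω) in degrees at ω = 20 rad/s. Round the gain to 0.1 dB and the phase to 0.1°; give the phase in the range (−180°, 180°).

-10.0 dB, -34.7°

Substitute s = j20:
Numerator: 10(j20) + 100 = 100 + j200
Denominator: (j20)^2 + 35(j20) + 300 = -100 + j700
|N| = √(100² + 200²) ≈ 223.61, ∠N ≈ 63.43°
|D| = √(100² + 700²) ≈ 707.11, ∠D ≈ 98.13°
|T| = 223.61 / 707.11 ≈ 0.31623
Gain = 20 log₁₀(0.31623) ≈ -10.00 dB
∠T = 63.43° − 98.13° = -34.70°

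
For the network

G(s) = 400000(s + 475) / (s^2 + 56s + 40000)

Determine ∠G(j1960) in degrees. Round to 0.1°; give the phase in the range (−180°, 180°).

-102.0°

At s = jω = j1960:
zero (s+475): 475 + j1960 → |·| = √(475²+1960²) = √4067225 ≈ 2016.7, ∠ = arctan(1960/475) ≈ 76.38°
quadratic: (j1960)² + 56·j1960 + 40000 = -3801600 + j109760 → |·| ≈ 3.8032e+06, ∠ ≈ 178.35°
∠G = 76.38° − 178.35° = -101.97°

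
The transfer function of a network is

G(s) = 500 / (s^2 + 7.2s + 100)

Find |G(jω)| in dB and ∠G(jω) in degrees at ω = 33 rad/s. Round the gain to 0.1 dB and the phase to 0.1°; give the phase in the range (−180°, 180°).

-6.2 dB, -166.5°

At s = jω = j33:
quadratic: (j33)² + 7.2·j33 + 100 = -989 + j237.6 → |·| ≈ 1017.1, ∠ ≈ 166.49°
|G| = 500 / 1017.1 ≈ 0.49159
Gain = 20 log₁₀(0.49159) ≈ -6.17 dB
∠G = 0.00° − 166.49° = -166.49°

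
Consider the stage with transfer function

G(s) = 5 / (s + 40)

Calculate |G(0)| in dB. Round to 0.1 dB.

G(0) = 5 / 40 = 0.125
20 log₁₀(0.125) ≈ -18.06 dB

-18.1 dB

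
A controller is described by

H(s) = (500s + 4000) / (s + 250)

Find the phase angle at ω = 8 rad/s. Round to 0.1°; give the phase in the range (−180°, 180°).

43.2°

Substitute s = j8:
Numerator: 500(j8) + 4000 = 4000 + j4000
Denominator: (j8) + 250 = 250 + j8
|N| = √(4000² + 4000²) ≈ 5656.9, ∠N ≈ 45.00°
|D| = √(250² + 8²) ≈ 250.13, ∠D ≈ 1.83°
∠H = 45.00° − 1.83° = 43.17°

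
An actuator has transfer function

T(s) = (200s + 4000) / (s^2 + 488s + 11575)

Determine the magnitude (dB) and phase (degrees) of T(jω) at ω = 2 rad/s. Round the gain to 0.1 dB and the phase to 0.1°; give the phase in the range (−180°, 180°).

Substitute s = j2:
Numerator: 200(j2) + 4000 = 4000 + j400
Denominator: (j2)^2 + 488(j2) + 11575 = 11571 + j976
|N| = √(4000² + 400²) ≈ 4020, ∠N ≈ 5.71°
|D| = √(11571² + 976²) ≈ 11612, ∠D ≈ 4.82°
|T| = 4020 / 11612 ≈ 0.34619
Gain = 20 log₁₀(0.34619) ≈ -9.21 dB
∠T = 5.71° − 4.82° = 0.89°

-9.2 dB, 0.9°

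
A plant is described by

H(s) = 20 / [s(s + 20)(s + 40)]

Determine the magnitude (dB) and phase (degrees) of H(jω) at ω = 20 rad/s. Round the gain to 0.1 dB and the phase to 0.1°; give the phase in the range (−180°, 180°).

At s = jω = j20:
pole (s+20): 20 + j20 → |·| = √(20²+20²) = √800 ≈ 28.284, ∠ = arctan(20/20) ≈ 45.00°
pole (s+40): 40 + j20 → |·| = √(40²+20²) = √2000 ≈ 44.721, ∠ = arctan(20/40) ≈ 26.57°
pole at origin: |s| = 20, ∠ = 90.00° (in denominator)
|H| = 20 / 25298 ≈ 0.00079058
Gain = 20 log₁₀(0.00079058) ≈ -62.04 dB
∠H = 0.00° − 161.57° = -161.57°

-62.0 dB, -161.6°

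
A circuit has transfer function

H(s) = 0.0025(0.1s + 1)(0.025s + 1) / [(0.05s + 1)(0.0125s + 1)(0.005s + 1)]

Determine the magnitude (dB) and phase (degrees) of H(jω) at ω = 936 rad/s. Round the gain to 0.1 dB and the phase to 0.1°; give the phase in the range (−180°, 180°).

At ω = 936 rad/s:
zero (1 + j936·0.1) = 1 + j93.6 → |·| ≈ 93.605, ∠ ≈ 89.39°
zero (1 + j936·0.025) = 1 + j23.4 → |·| ≈ 23.421, ∠ ≈ 87.55°
pole (1 + j936·0.05) = 1 + j46.8 → |·| ≈ 46.811, ∠ ≈ 88.78°
pole (1 + j936·0.0125) = 1 + j11.7 → |·| ≈ 11.743, ∠ ≈ 85.11°
pole (1 + j936·0.005) = 1 + j4.68 → |·| ≈ 4.7856, ∠ ≈ 77.94°
|H| = 0.0025 · 93.605 · 23.421 / (46.811 · 11.743 · 4.7856) ≈ 0.0020834
Gain = 20 log₁₀(0.0020834) ≈ -53.62 dB
∠H = (89.39° + 87.55°) − (88.78° + 85.11° + 77.94°) = -74.89°

-53.6 dB, -74.9°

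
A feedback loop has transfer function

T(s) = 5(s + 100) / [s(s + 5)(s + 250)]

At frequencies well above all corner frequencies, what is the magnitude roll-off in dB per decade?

Each pole contributes −20 dB/decade at high frequency; each zero contributes +20 dB/decade.
Net: 1 zero(s) − 3 pole(s) → -40 dB/decade.

-40 dB/decade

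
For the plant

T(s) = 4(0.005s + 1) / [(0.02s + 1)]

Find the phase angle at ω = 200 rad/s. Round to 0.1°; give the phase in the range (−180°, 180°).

At ω = 200 rad/s:
zero (1 + j200·0.005) = 1 + j1 → |·| ≈ 1.4142, ∠ ≈ 45.00°
pole (1 + j200·0.02) = 1 + j4 → |·| ≈ 4.1231, ∠ ≈ 75.96°
∠T = (45.00°) − (75.96°) = -30.96°

-31.0°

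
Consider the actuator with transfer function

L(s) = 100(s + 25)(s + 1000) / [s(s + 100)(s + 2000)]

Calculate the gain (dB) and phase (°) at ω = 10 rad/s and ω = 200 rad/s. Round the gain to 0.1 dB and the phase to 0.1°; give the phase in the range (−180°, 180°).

ω = 10: 2.5 dB, -73.6°; ω = 200: -12.8 dB, -65.0°

At s = jω = j10:
zero (s+25): 25 + j10 → |·| = √(25²+10²) = √725 ≈ 26.926, ∠ = arctan(10/25) ≈ 21.80°
zero (s+1000): 1000 + j10 → |·| = √(1000²+10²) = √1000100 ≈ 1000, ∠ = arctan(10/1000) ≈ 0.57°
pole (s+100): 100 + j10 → |·| = √(100²+10²) = √10100 ≈ 100.5, ∠ = arctan(10/100) ≈ 5.71°
pole (s+2000): 2000 + j10 → |·| = √(2000²+10²) = √4000100 ≈ 2000, ∠ = arctan(10/2000) ≈ 0.29°
pole at origin: |s| = 10, ∠ = 90.00° (in denominator)
|L| = 100 · 26926 / 2.01e+06 ≈ 1.3396
Gain = 20 log₁₀(1.3396) ≈ 2.54 dB
∠L = 22.37° − 96.00° = -73.63°

At s = jω = j200:
zero (s+25): 25 + j200 → |·| = √(25²+200²) = √40625 ≈ 201.56, ∠ = arctan(200/25) ≈ 82.87°
zero (s+1000): 1000 + j200 → |·| = √(1000²+200²) = √1040000 ≈ 1019.8, ∠ = arctan(200/1000) ≈ 11.31°
pole (s+100): 100 + j200 → |·| = √(100²+200²) = √50000 ≈ 223.61, ∠ = arctan(200/100) ≈ 63.43°
pole (s+2000): 2000 + j200 → |·| = √(2000²+200²) = √4040000 ≈ 2010, ∠ = arctan(200/2000) ≈ 5.71°
pole at origin: |s| = 200, ∠ = 90.00° (in denominator)
|L| = 100 · 2.0555e+05 / 8.9891e+07 ≈ 0.22867
Gain = 20 log₁₀(0.22867) ≈ -12.82 dB
∠L = 94.18° − 159.14° = -64.96°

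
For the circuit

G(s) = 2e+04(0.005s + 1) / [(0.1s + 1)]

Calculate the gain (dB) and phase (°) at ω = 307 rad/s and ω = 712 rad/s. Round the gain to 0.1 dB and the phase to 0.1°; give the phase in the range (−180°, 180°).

ω = 307: 61.5 dB, -31.2°; ω = 712: 60.3 dB, -14.9°

At ω = 307 rad/s:
zero (1 + j307·0.005) = 1 + j1.535 → |·| ≈ 1.832, ∠ ≈ 56.92°
pole (1 + j307·0.1) = 1 + j30.7 → |·| ≈ 30.716, ∠ ≈ 88.13°
|G| = 2e+04 · 1.832 / (30.716) ≈ 1192.9
Gain = 20 log₁₀(1192.9) ≈ 61.53 dB
∠G = (56.92°) − (88.13°) = -31.21°

At ω = 712 rad/s:
zero (1 + j712·0.005) = 1 + j3.56 → |·| ≈ 3.6978, ∠ ≈ 74.31°
pole (1 + j712·0.1) = 1 + j71.2 → |·| ≈ 71.207, ∠ ≈ 89.20°
|G| = 2e+04 · 3.6978 / (71.207) ≈ 1038.6
Gain = 20 log₁₀(1038.6) ≈ 60.33 dB
∠G = (74.31°) − (89.20°) = -14.89°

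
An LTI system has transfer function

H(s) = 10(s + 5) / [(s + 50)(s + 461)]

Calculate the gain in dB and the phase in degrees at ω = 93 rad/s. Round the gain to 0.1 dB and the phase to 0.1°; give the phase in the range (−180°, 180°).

At s = jω = j93:
zero (s+5): 5 + j93 → |·| = √(5²+93²) = √8674 ≈ 93.134, ∠ = arctan(93/5) ≈ 86.92°
pole (s+50): 50 + j93 → |·| = √(50²+93²) = √11149 ≈ 105.59, ∠ = arctan(93/50) ≈ 61.74°
pole (s+461): 461 + j93 → |·| = √(461²+93²) = √221170 ≈ 470.29, ∠ = arctan(93/461) ≈ 11.41°
|H| = 10 · 93.134 / 49658 ≈ 0.018755
Gain = 20 log₁₀(0.018755) ≈ -34.54 dB
∠H = 86.92° − 73.15° = 13.77°

-34.5 dB, 13.8°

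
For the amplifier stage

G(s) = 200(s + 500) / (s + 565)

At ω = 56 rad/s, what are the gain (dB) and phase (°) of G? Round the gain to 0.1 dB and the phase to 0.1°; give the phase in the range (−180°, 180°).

At s = jω = j56:
zero (s+500): 500 + j56 → |·| = √(500²+56²) = √253136 ≈ 503.13, ∠ = arctan(56/500) ≈ 6.39°
pole (s+565): 565 + j56 → |·| = √(565²+56²) = √322361 ≈ 567.77, ∠ = arctan(56/565) ≈ 5.66°
|G| = 200 · 503.13 / 567.77 ≈ 177.23
Gain = 20 log₁₀(177.23) ≈ 44.97 dB
∠G = 6.39° − 5.66° = 0.73°

45.0 dB, 0.7°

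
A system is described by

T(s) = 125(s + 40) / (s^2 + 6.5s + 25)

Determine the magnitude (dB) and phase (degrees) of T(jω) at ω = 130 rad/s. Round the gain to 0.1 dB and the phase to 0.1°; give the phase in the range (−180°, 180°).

0.1 dB, -104.2°

At s = jω = j130:
zero (s+40): 40 + j130 → |·| = √(40²+130²) = √18500 ≈ 136.01, ∠ = arctan(130/40) ≈ 72.90°
quadratic: (j130)² + 6.5·j130 + 25 = -16875 + j845 → |·| ≈ 16896, ∠ ≈ 177.13°
|T| = 125 · 136.01 / 16896 ≈ 1.0062
Gain = 20 log₁₀(1.0062) ≈ 0.05 dB
∠T = 72.90° − 177.13° = -104.23°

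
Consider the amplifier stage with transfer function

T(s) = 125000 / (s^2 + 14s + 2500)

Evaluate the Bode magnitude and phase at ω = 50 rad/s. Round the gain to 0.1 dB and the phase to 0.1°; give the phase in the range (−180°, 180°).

At s = jω = j50:
quadratic: (j50)² + 14·j50 + 2500 = 0 + j700 → |·| ≈ 700, ∠ ≈ 90.00°
|T| = 125000 / 700 ≈ 178.57
Gain = 20 log₁₀(178.57) ≈ 45.04 dB
∠T = 0.00° − 90.00° = -90.00°

45.0 dB, -90.0°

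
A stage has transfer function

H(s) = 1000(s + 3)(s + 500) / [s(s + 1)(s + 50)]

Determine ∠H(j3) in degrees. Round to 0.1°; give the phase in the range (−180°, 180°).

At s = jω = j3:
zero (s+3): 3 + j3 → |·| = √(3²+3²) = √18 ≈ 4.2426, ∠ = arctan(3/3) ≈ 45.00°
zero (s+500): 500 + j3 → |·| = √(500²+3²) = √250009 ≈ 500.01, ∠ = arctan(3/500) ≈ 0.34°
pole (s+1): 1 + j3 → |·| = √(1²+3²) = √10 ≈ 3.1623, ∠ = arctan(3/1) ≈ 71.57°
pole (s+50): 50 + j3 → |·| = √(50²+3²) = √2509 ≈ 50.09, ∠ = arctan(3/50) ≈ 3.43°
pole at origin: |s| = 3, ∠ = 90.00° (in denominator)
∠H = 45.34° − 165.00° = -119.66°

-119.7°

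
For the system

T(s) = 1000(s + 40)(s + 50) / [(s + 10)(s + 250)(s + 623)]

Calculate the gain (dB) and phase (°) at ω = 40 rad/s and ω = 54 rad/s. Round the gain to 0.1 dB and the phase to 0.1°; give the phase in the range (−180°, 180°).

ω = 40: -5.1 dB, -5.1°; ω = 54: -5.0 dB, 4.0°

At s = jω = j40:
zero (s+40): 40 + j40 → |·| = √(40²+40²) = √3200 ≈ 56.569, ∠ = arctan(40/40) ≈ 45.00°
zero (s+50): 50 + j40 → |·| = √(50²+40²) = √4100 ≈ 64.031, ∠ = arctan(40/50) ≈ 38.66°
pole (s+10): 10 + j40 → |·| = √(10²+40²) = √1700 ≈ 41.231, ∠ = arctan(40/10) ≈ 75.96°
pole (s+250): 250 + j40 → |·| = √(250²+40²) = √64100 ≈ 253.18, ∠ = arctan(40/250) ≈ 9.09°
pole (s+623): 623 + j40 → |·| = √(623²+40²) = √389729 ≈ 624.28, ∠ = arctan(40/623) ≈ 3.67°
|T| = 1000 · 3622.2 / 6.5168e+06 ≈ 0.55582
Gain = 20 log₁₀(0.55582) ≈ -5.10 dB
∠T = 83.66° − 88.72° = -5.06°

At s = jω = j54:
zero (s+40): 40 + j54 → |·| = √(40²+54²) = √4516 ≈ 67.201, ∠ = arctan(54/40) ≈ 53.47°
zero (s+50): 50 + j54 → |·| = √(50²+54²) = √5416 ≈ 73.593, ∠ = arctan(54/50) ≈ 47.20°
pole (s+10): 10 + j54 → |·| = √(10²+54²) = √3016 ≈ 54.918, ∠ = arctan(54/10) ≈ 79.51°
pole (s+250): 250 + j54 → |·| = √(250²+54²) = √65416 ≈ 255.77, ∠ = arctan(54/250) ≈ 12.19°
pole (s+623): 623 + j54 → |·| = √(623²+54²) = √391045 ≈ 625.34, ∠ = arctan(54/623) ≈ 4.95°
|T| = 1000 · 4945.5 / 8.7838e+06 ≈ 0.56303
Gain = 20 log₁₀(0.56303) ≈ -4.99 dB
∠T = 100.67° − 96.65° = 4.02°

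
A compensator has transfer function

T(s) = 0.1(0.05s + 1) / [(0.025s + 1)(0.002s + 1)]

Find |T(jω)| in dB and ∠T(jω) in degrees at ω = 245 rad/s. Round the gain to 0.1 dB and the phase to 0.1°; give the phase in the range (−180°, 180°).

-15.0 dB, -21.5°

At ω = 245 rad/s:
zero (1 + j245·0.05) = 1 + j12.25 → |·| ≈ 12.291, ∠ ≈ 85.33°
pole (1 + j245·0.025) = 1 + j6.125 → |·| ≈ 6.2061, ∠ ≈ 80.73°
pole (1 + j245·0.002) = 1 + j0.49 → |·| ≈ 1.1136, ∠ ≈ 26.10°
|T| = 0.1 · 12.291 / (6.2061 · 1.1136) ≈ 0.17784
Gain = 20 log₁₀(0.17784) ≈ -15.00 dB
∠T = (85.33°) − (80.73° + 26.10°) = -21.50°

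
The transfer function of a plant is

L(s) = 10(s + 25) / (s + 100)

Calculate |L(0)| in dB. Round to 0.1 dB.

8.0 dB

L(0) = 10·25 / (100) = 2.5
20 log₁₀(2.5) ≈ 7.96 dB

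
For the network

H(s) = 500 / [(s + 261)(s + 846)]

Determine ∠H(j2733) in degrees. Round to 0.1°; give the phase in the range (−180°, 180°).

-157.3°

At s = jω = j2733:
pole (s+261): 261 + j2733 → |·| = √(261²+2733²) = √7537410 ≈ 2745.4, ∠ = arctan(2733/261) ≈ 84.54°
pole (s+846): 846 + j2733 → |·| = √(846²+2733²) = √8185005 ≈ 2860.9, ∠ = arctan(2733/846) ≈ 72.80°
∠H = 0.00° − 157.34° = -157.34°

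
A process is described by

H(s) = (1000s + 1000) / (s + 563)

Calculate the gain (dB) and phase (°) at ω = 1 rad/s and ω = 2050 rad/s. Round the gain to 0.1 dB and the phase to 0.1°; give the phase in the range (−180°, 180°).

Substitute s = j1:
Numerator: 1000(j1) + 1000 = 1000 + j1000
Denominator: (j1) + 563 = 563 + j1
|N| = √(1000² + 1000²) ≈ 1414.2, ∠N ≈ 45.00°
|D| = √(563² + 1²) ≈ 563, ∠D ≈ 0.10°
|H| = 1414.2 / 563 ≈ 2.5119
Gain = 20 log₁₀(2.5119) ≈ 8.00 dB
∠H = 45.00° − 0.10° = 44.90°

Substitute s = j2050:
Numerator: 1000(j2050) + 1000 = 1000 + j2050000
Denominator: (j2050) + 563 = 563 + j2050
|N| = √(1000² + 2050000²) ≈ 2.05e+06, ∠N ≈ 89.97°
|D| = √(563² + 2050²) ≈ 2125.9, ∠D ≈ 74.64°
|H| = 2.05e+06 / 2125.9 ≈ 964.3
Gain = 20 log₁₀(964.3) ≈ 59.68 dB
∠H = 89.97° − 74.64° = 15.33°

ω = 1: 8.0 dB, 44.9°; ω = 2050: 59.7 dB, 15.3°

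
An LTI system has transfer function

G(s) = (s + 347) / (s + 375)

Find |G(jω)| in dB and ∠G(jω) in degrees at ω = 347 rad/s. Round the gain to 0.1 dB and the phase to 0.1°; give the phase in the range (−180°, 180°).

At s = jω = j347:
zero (s+347): 347 + j347 → |·| = √(347²+347²) = √240818 ≈ 490.73, ∠ = arctan(347/347) ≈ 45.00°
pole (s+375): 375 + j347 → |·| = √(375²+347²) = √261034 ≈ 510.91, ∠ = arctan(347/375) ≈ 42.78°
|G| = 1 · 490.73 / 510.91 ≈ 0.9605
Gain = 20 log₁₀(0.9605) ≈ -0.35 dB
∠G = 45.00° − 42.78° = 2.22°

-0.4 dB, 2.2°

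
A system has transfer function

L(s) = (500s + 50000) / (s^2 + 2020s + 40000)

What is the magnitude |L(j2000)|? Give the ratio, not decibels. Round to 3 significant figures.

0.177

Substitute s = j2000:
Numerator: 500(j2000) + 50000 = 50000 + j1000000
Denominator: (j2000)^2 + 2020(j2000) + 40000 = -3960000 + j4040000
|N| = √(50000² + 1000000²) ≈ 1.0012e+06, ∠N ≈ 87.14°
|D| = √(3960000² + 4040000²) ≈ 5.6571e+06, ∠D ≈ 134.43°
|L| = 1.0012e+06 / 5.6571e+06 ≈ 0.17698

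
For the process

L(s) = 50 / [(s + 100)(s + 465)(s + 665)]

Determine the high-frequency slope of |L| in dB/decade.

Each pole contributes −20 dB/decade at high frequency; each zero contributes +20 dB/decade.
Net: 0 zero(s) − 3 pole(s) → -60 dB/decade.

-60 dB/decade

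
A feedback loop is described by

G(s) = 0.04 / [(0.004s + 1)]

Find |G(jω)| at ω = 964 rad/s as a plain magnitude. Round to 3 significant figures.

At ω = 964 rad/s:
pole (1 + j964·0.004) = 1 + j3.856 → |·| ≈ 3.9836, ∠ ≈ 75.46°
|G| = 0.04 · 1 / (3.9836) ≈ 0.010041

0.0100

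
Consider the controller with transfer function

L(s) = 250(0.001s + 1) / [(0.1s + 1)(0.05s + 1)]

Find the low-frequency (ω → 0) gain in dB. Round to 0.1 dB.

L(0) = 250 · 1 / 1 = 250
20 log₁₀(250) ≈ 47.96 dB

48.0 dB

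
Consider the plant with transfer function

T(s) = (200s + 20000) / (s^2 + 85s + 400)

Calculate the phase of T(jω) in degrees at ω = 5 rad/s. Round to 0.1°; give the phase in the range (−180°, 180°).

Substitute s = j5:
Numerator: 200(j5) + 20000 = 20000 + j1000
Denominator: (j5)^2 + 85(j5) + 400 = 375 + j425
|N| = √(20000² + 1000²) ≈ 20025, ∠N ≈ 2.86°
|D| = √(375² + 425²) ≈ 566.79, ∠D ≈ 48.58°
∠T = 2.86° − 48.58° = -45.72°

-45.7°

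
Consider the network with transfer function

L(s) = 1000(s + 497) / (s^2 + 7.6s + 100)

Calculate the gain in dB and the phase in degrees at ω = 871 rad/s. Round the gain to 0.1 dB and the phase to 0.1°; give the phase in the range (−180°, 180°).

At s = jω = j871:
zero (s+497): 497 + j871 → |·| = √(497²+871²) = √1005650 ≈ 1002.8, ∠ = arctan(871/497) ≈ 60.29°
quadratic: (j871)² + 7.6·j871 + 100 = -758541 + j6619.6 → |·| ≈ 7.5857e+05, ∠ ≈ 179.50°
|L| = 1000 · 1002.8 / 7.5857e+05 ≈ 1.322
Gain = 20 log₁₀(1.322) ≈ 2.42 dB
∠L = 60.29° − 179.50° = -119.21°

2.4 dB, -119.2°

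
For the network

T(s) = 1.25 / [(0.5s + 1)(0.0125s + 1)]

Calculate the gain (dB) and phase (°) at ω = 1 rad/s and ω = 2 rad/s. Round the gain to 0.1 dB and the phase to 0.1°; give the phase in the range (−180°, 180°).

ω = 1: 1.0 dB, -27.3°; ω = 2: -1.1 dB, -46.4°

At ω = 1 rad/s:
pole (1 + j1·0.5) = 1 + j0.5 → |·| ≈ 1.118, ∠ ≈ 26.57°
pole (1 + j1·0.0125) = 1 + j0.0125 → |·| ≈ 1.0001, ∠ ≈ 0.72°
|T| = 1.25 · 1 / (1.118 · 1.0001) ≈ 1.118
Gain = 20 log₁₀(1.118) ≈ 0.97 dB
∠T = (0°) − (26.57° + 0.72°) = -27.29°

At ω = 2 rad/s:
pole (1 + j2·0.5) = 1 + j1 → |·| ≈ 1.4142, ∠ ≈ 45.00°
pole (1 + j2·0.0125) = 1 + j0.025 → |·| ≈ 1.0003, ∠ ≈ 1.43°
|T| = 1.25 · 1 / (1.4142 · 1.0003) ≈ 0.88363
Gain = 20 log₁₀(0.88363) ≈ -1.07 dB
∠T = (0°) − (45.00° + 1.43°) = -46.43°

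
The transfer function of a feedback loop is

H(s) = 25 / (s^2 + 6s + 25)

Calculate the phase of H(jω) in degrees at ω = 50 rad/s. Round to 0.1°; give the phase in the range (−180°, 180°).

-173.1°

At s = jω = j50:
quadratic: (j50)² + 6·j50 + 25 = -2475 + j300 → |·| ≈ 2493.1, ∠ ≈ 173.09°
∠H = 0.00° − 173.09° = -173.09°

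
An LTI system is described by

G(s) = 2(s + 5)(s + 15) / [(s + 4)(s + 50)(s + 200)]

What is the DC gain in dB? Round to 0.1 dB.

G(0) = 2·5·15 / (4·50·200) = 0.00375
20 log₁₀(0.00375) ≈ -48.52 dB

-48.5 dB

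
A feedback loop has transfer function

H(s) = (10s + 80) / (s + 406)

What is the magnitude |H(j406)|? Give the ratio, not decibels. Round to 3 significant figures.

7.07

Substitute s = j406:
Numerator: 10(j406) + 80 = 80 + j4060
Denominator: (j406) + 406 = 406 + j406
|N| = √(80² + 4060²) ≈ 4060.8, ∠N ≈ 88.87°
|D| = √(406² + 406²) ≈ 574.17, ∠D ≈ 45.00°
|H| = 4060.8 / 574.17 ≈ 7.0725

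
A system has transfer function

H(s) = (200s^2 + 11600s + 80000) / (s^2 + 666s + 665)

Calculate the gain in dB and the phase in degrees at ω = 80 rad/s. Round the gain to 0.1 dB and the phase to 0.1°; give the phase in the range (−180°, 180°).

29.0 dB, 46.1°

Substitute s = j80:
Numerator: 200(j80)^2 + 11600(j80) + 80000 = -1200000 + j928000
Denominator: (j80)^2 + 666(j80) + 665 = -5735 + j53280
|N| = √(1200000² + 928000²) ≈ 1.517e+06, ∠N ≈ 142.28°
|D| = √(5735² + 53280²) ≈ 53588, ∠D ≈ 96.14°
|H| = 1.517e+06 / 53588 ≈ 28.309
Gain = 20 log₁₀(28.309) ≈ 29.04 dB
∠H = 142.28° − 96.14° = 46.14°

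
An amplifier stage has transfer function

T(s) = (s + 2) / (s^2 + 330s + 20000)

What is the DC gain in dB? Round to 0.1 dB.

-80.0 dB

T(0) = 2 / 20000 = 0.0001
20 log₁₀(0.0001) ≈ -80.00 dB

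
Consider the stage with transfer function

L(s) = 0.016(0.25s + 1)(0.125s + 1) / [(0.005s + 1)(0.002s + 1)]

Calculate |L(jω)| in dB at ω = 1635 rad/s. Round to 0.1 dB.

33.5 dB

At ω = 1635 rad/s:
zero (1 + j1635·0.25) = 1 + j408.75 → |·| ≈ 408.75, ∠ ≈ 89.86°
zero (1 + j1635·0.125) = 1 + j204.375 → |·| ≈ 204.38, ∠ ≈ 89.72°
pole (1 + j1635·0.005) = 1 + j8.175 → |·| ≈ 8.2359, ∠ ≈ 83.03°
pole (1 + j1635·0.002) = 1 + j3.27 → |·| ≈ 3.4195, ∠ ≈ 73.00°
|L| = 0.016 · 408.75 · 204.38 / (8.2359 · 3.4195) ≈ 47.462
Gain = 20 log₁₀(47.462) ≈ 33.53 dB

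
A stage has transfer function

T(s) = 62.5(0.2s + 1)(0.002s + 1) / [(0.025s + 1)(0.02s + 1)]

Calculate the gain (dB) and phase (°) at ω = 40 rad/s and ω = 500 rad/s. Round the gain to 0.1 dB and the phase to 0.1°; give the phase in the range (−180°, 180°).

At ω = 40 rad/s:
zero (1 + j40·0.2) = 1 + j8 → |·| ≈ 8.0623, ∠ ≈ 82.87°
zero (1 + j40·0.002) = 1 + j0.08 → |·| ≈ 1.0032, ∠ ≈ 4.57°
pole (1 + j40·0.025) = 1 + j1 → |·| ≈ 1.4142, ∠ ≈ 45.00°
pole (1 + j40·0.02) = 1 + j0.8 → |·| ≈ 1.2806, ∠ ≈ 38.66°
|T| = 62.5 · 8.0623 · 1.0032 / (1.4142 · 1.2806) ≈ 279.13
Gain = 20 log₁₀(279.13) ≈ 48.92 dB
∠T = (82.87° + 4.57°) − (45.00° + 38.66°) = 3.78°

At ω = 500 rad/s:
zero (1 + j500·0.2) = 1 + j100 → |·| ≈ 100, ∠ ≈ 89.43°
zero (1 + j500·0.002) = 1 + j1 → |·| ≈ 1.4142, ∠ ≈ 45.00°
pole (1 + j500·0.025) = 1 + j12.5 → |·| ≈ 12.54, ∠ ≈ 85.43°
pole (1 + j500·0.02) = 1 + j10 → |·| ≈ 10.05, ∠ ≈ 84.29°
|T| = 62.5 · 100 · 1.4142 / (12.54 · 10.05) ≈ 70.134
Gain = 20 log₁₀(70.134) ≈ 36.92 dB
∠T = (89.43° + 45.00°) − (85.43° + 84.29°) = -35.29°

ω = 40: 48.9 dB, 3.8°; ω = 500: 36.9 dB, -35.3°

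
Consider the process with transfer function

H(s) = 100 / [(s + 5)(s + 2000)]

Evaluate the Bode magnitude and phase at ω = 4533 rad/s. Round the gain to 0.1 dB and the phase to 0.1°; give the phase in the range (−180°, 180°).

At s = jω = j4533:
pole (s+5): 5 + j4533 → |·| = √(5²+4533²) = √20548114 ≈ 4533, ∠ = arctan(4533/5) ≈ 89.94°
pole (s+2000): 2000 + j4533 → |·| = √(2000²+4533²) = √24548089 ≈ 4954.6, ∠ = arctan(4533/2000) ≈ 66.19°
|H| = 100 / 2.2459e+07 ≈ 4.4526e-06
Gain = 20 log₁₀(4.4526e-06) ≈ -107.03 dB
∠H = 0.00° − 156.13° = -156.13°

-107.0 dB, -156.1°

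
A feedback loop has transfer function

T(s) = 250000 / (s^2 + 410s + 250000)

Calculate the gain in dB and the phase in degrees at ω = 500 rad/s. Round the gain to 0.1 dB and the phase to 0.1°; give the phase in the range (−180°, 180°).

At s = jω = j500:
quadratic: (j500)² + 410·j500 + 250000 = 0 + j205000 → |·| ≈ 2.05e+05, ∠ ≈ 90.00°
|T| = 250000 / 2.05e+05 ≈ 1.2195
Gain = 20 log₁₀(1.2195) ≈ 1.72 dB
∠T = 0.00° − 90.00° = -90.00°

1.7 dB, -90.0°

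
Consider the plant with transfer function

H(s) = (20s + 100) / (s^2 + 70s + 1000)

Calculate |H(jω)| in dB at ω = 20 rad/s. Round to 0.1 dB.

Substitute s = j20:
Numerator: 20(j20) + 100 = 100 + j400
Denominator: (j20)^2 + 70(j20) + 1000 = 600 + j1400
|N| = √(100² + 400²) ≈ 412.31, ∠N ≈ 75.96°
|D| = √(600² + 1400²) ≈ 1523.2, ∠D ≈ 66.80°
|H| = 412.31 / 1523.2 ≈ 0.27069
Gain = 20 log₁₀(0.27069) ≈ -11.35 dB

-11.4 dB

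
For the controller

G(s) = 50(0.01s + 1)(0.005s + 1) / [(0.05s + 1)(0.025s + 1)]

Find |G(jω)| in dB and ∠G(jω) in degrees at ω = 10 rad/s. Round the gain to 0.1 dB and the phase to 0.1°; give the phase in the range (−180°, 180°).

32.8 dB, -32.0°

At ω = 10 rad/s:
zero (1 + j10·0.01) = 1 + j0.1 → |·| ≈ 1.005, ∠ ≈ 5.71°
zero (1 + j10·0.005) = 1 + j0.05 → |·| ≈ 1.0012, ∠ ≈ 2.86°
pole (1 + j10·0.05) = 1 + j0.5 → |·| ≈ 1.118, ∠ ≈ 26.57°
pole (1 + j10·0.025) = 1 + j0.25 → |·| ≈ 1.0308, ∠ ≈ 14.04°
|G| = 50 · 1.005 · 1.0012 / (1.118 · 1.0308) ≈ 43.656
Gain = 20 log₁₀(43.656) ≈ 32.80 dB
∠G = (5.71° + 2.86°) − (26.57° + 14.04°) = -32.04°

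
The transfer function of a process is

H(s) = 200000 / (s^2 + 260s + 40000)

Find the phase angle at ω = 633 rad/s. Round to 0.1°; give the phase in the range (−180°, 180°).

At s = jω = j633:
quadratic: (j633)² + 260·j633 + 40000 = -360689 + j164580 → |·| ≈ 3.9646e+05, ∠ ≈ 155.47°
∠H = 0.00° − 155.47° = -155.47°

-155.5°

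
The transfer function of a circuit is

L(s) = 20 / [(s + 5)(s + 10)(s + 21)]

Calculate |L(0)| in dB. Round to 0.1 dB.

L(0) = 20 / (5·10·21) ≈ 0.019048
20 log₁₀(0.019048) ≈ -34.40 dB

-34.4 dB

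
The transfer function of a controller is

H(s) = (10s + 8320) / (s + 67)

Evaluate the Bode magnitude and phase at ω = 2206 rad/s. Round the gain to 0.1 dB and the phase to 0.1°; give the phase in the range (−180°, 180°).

Substitute s = j2206:
Numerator: 10(j2206) + 8320 = 8320 + j22060
Denominator: (j2206) + 67 = 67 + j2206
|N| = √(8320² + 22060²) ≈ 23577, ∠N ≈ 69.34°
|D| = √(67² + 2206²) ≈ 2207, ∠D ≈ 88.26°
|H| = 23577 / 2207 ≈ 10.683
Gain = 20 log₁₀(10.683) ≈ 20.57 dB
∠H = 69.34° − 88.26° = -18.92°

20.6 dB, -18.9°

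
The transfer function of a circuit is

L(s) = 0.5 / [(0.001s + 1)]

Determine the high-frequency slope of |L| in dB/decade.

Each pole contributes −20 dB/decade at high frequency; each zero contributes +20 dB/decade.
Net: 0 zero(s) − 1 pole(s) → -20 dB/decade.

-20 dB/decade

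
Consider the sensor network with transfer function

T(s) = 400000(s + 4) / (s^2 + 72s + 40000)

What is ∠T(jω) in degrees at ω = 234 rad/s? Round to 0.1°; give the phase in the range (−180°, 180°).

At s = jω = j234:
zero (s+4): 4 + j234 → |·| = √(4²+234²) = √54772 ≈ 234.03, ∠ = arctan(234/4) ≈ 89.02°
quadratic: (j234)² + 72·j234 + 40000 = -14756 + j16848 → |·| ≈ 22396, ∠ ≈ 131.21°
∠T = 89.02° − 131.21° = -42.19°

-42.2°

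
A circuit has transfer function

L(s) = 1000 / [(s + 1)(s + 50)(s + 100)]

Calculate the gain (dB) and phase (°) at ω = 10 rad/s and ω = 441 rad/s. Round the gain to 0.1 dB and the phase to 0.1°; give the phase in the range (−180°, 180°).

At s = jω = j10:
pole (s+1): 1 + j10 → |·| = √(1²+10²) = √101 ≈ 10.05, ∠ = arctan(10/1) ≈ 84.29°
pole (s+50): 50 + j10 → |·| = √(50²+10²) = √2600 ≈ 50.99, ∠ = arctan(10/50) ≈ 11.31°
pole (s+100): 100 + j10 → |·| = √(100²+10²) = √10100 ≈ 100.5, ∠ = arctan(10/100) ≈ 5.71°
|L| = 1000 / 51501 ≈ 0.019417
Gain = 20 log₁₀(0.019417) ≈ -34.24 dB
∠L = 0.00° − 101.31° = -101.31°

At s = jω = j441:
pole (s+1): 1 + j441 → |·| = √(1²+441²) = √194482 ≈ 441, ∠ = arctan(441/1) ≈ 89.87°
pole (s+50): 50 + j441 → |·| = √(50²+441²) = √196981 ≈ 443.83, ∠ = arctan(441/50) ≈ 83.53°
pole (s+100): 100 + j441 → |·| = √(100²+441²) = √204481 ≈ 452.2, ∠ = arctan(441/100) ≈ 77.22°
|L| = 1000 / 8.8509e+07 ≈ 1.1298e-05
Gain = 20 log₁₀(1.1298e-05) ≈ -98.94 dB
∠L = 0.00° − 250.62° = -250.62° ≡ 109.38° (principal value)

ω = 10: -34.2 dB, -101.3°; ω = 441: -98.9 dB, 109.4°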